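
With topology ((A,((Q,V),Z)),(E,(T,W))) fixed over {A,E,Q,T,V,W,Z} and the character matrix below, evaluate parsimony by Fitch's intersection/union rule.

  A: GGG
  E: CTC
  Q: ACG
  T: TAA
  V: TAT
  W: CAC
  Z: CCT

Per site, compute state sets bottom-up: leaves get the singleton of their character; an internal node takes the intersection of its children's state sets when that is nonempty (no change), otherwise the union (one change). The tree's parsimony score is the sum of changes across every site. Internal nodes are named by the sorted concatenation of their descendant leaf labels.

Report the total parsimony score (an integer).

QV@0: {A} ∪ {T} = {A,T} (union, +1)
QVZ@0: {A,T} ∪ {C} = {A,C,T} (union, +1)
AQVZ@0: {G} ∪ {A,C,T} = {A,C,G,T} (union, +1)
TW@0: {T} ∪ {C} = {C,T} (union, +1)
ETW@0: {C} ∩ {C,T} = {C} (intersection, +0)
AEQTVWZ@0: {A,C,G,T} ∩ {C} = {C} (intersection, +0)
QV@1: {C} ∪ {A} = {A,C} (union, +1)
QVZ@1: {A,C} ∩ {C} = {C} (intersection, +0)
AQVZ@1: {G} ∪ {C} = {C,G} (union, +1)
TW@1: {A} ∩ {A} = {A} (intersection, +0)
ETW@1: {T} ∪ {A} = {A,T} (union, +1)
AEQTVWZ@1: {C,G} ∪ {A,T} = {A,C,G,T} (union, +1)
QV@2: {G} ∪ {T} = {G,T} (union, +1)
QVZ@2: {G,T} ∩ {T} = {T} (intersection, +0)
AQVZ@2: {G} ∪ {T} = {G,T} (union, +1)
TW@2: {A} ∪ {C} = {A,C} (union, +1)
ETW@2: {C} ∩ {A,C} = {C} (intersection, +0)
AEQTVWZ@2: {G,T} ∪ {C} = {C,G,T} (union, +1)
per-site changes: [4, 4, 4]; total = 12

12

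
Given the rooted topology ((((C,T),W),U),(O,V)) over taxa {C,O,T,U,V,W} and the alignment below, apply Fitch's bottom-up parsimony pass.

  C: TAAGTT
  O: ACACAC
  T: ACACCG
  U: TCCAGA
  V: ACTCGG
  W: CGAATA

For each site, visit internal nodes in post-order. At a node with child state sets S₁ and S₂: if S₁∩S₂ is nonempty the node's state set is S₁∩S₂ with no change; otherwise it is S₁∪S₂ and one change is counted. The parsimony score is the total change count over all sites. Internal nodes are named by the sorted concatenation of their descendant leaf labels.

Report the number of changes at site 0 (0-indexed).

3

[col 0] CT: children C:{T}, T:{A} ∪→ {A,T}; cost 1
[col 0] CTW: children CT:{A,T}, W:{C} ∪→ {A,C,T}; cost 1
[col 0] CTUW: children CTW:{A,C,T}, U:{T} ∩→ {T}; cost 0
[col 0] OV: children O:{A}, V:{A} ∩→ {A}; cost 0
[col 0] COTUVW: children CTUW:{T}, OV:{A} ∪→ {A,T}; cost 1
[col 1] CT: children C:{A}, T:{C} ∪→ {A,C}; cost 1
[col 1] CTW: children CT:{A,C}, W:{G} ∪→ {A,C,G}; cost 1
[col 1] CTUW: children CTW:{A,C,G}, U:{C} ∩→ {C}; cost 0
[col 1] OV: children O:{C}, V:{C} ∩→ {C}; cost 0
[col 1] COTUVW: children CTUW:{C}, OV:{C} ∩→ {C}; cost 0
[col 2] CT: children C:{A}, T:{A} ∩→ {A}; cost 0
[col 2] CTW: children CT:{A}, W:{A} ∩→ {A}; cost 0
[col 2] CTUW: children CTW:{A}, U:{C} ∪→ {A,C}; cost 1
[col 2] OV: children O:{A}, V:{T} ∪→ {A,T}; cost 1
[col 2] COTUVW: children CTUW:{A,C}, OV:{A,T} ∩→ {A}; cost 0
[col 3] CT: children C:{G}, T:{C} ∪→ {C,G}; cost 1
[col 3] CTW: children CT:{C,G}, W:{A} ∪→ {A,C,G}; cost 1
[col 3] CTUW: children CTW:{A,C,G}, U:{A} ∩→ {A}; cost 0
[col 3] OV: children O:{C}, V:{C} ∩→ {C}; cost 0
[col 3] COTUVW: children CTUW:{A}, OV:{C} ∪→ {A,C}; cost 1
[col 4] CT: children C:{T}, T:{C} ∪→ {C,T}; cost 1
[col 4] CTW: children CT:{C,T}, W:{T} ∩→ {T}; cost 0
[col 4] CTUW: children CTW:{T}, U:{G} ∪→ {G,T}; cost 1
[col 4] OV: children O:{A}, V:{G} ∪→ {A,G}; cost 1
[col 4] COTUVW: children CTUW:{G,T}, OV:{A,G} ∩→ {G}; cost 0
[col 5] CT: children C:{T}, T:{G} ∪→ {G,T}; cost 1
[col 5] CTW: children CT:{G,T}, W:{A} ∪→ {A,G,T}; cost 1
[col 5] CTUW: children CTW:{A,G,T}, U:{A} ∩→ {A}; cost 0
[col 5] OV: children O:{C}, V:{G} ∪→ {C,G}; cost 1
[col 5] COTUVW: children CTUW:{A}, OV:{C,G} ∪→ {A,C,G}; cost 1
per-site changes: [3, 2, 2, 3, 3, 4]; total = 17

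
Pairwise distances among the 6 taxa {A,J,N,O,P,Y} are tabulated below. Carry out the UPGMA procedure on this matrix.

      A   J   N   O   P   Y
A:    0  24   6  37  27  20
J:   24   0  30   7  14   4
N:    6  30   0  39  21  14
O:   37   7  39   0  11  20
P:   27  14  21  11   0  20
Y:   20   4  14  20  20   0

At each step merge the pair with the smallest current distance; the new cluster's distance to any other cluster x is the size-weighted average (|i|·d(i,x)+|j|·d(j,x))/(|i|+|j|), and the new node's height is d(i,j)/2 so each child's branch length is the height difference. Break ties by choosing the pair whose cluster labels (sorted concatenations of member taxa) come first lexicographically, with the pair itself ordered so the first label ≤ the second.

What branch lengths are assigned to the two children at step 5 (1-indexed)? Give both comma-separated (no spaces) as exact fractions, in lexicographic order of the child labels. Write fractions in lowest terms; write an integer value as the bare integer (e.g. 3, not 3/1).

41/4,45/8

1. join J+Y (d=4) ⇒ JY; edges |J|=2, |Y|=2
  updated: d(A,JY)=22, d(JY,N)=22, d(JY,O)=27/2, d(JY,P)=17
2. join A+N (d=6) ⇒ AN; edges |A|=3, |N|=3
  updated: d(AN,JY)=22, d(AN,O)=38, d(AN,P)=24
3. join O+P (d=11) ⇒ OP; edges |O|=11/2, |P|=11/2
  updated: d(AN,OP)=31, d(JY,OP)=61/4
4. join JY+OP (d=61/4) ⇒ JOPY; edges |JY|=45/8, |OP|=17/8
  updated: d(AN,JOPY)=53/2
5. join AN+JOPY (d=53/2) ⇒ AJNOPY; edges |AN|=41/4, |JOPY|=45/8
final tree: ((A:3,N:3):41/4,((J:2,Y:2):45/8,(O:11/2,P:11/2):17/8):45/8)
total length: 357/8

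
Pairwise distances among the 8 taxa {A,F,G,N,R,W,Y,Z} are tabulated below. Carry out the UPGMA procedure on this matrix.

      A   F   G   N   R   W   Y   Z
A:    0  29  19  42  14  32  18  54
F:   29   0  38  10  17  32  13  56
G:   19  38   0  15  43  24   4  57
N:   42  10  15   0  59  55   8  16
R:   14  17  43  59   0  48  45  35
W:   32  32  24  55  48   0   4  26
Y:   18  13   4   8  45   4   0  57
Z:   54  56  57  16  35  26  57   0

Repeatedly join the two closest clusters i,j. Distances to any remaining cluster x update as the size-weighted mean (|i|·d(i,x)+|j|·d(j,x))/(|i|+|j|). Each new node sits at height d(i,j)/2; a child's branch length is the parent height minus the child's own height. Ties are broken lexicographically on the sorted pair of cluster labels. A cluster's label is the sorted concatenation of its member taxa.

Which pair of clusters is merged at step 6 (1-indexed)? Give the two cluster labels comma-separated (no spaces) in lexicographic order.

1. join G+Y (d=4) ⇒ GY; edges |G|=2, |Y|=2
  updated: d(A,GY)=37/2, d(F,GY)=51/2, d(GY,N)=23/2, d(GY,R)=44, d(GY,W)=14, d(GY,Z)=57
2. join F+N (d=10) ⇒ FN; edges |F|=5, |N|=5
  updated: d(A,FN)=71/2, d(FN,GY)=37/2, d(FN,R)=38, d(FN,W)=87/2, d(FN,Z)=36
3. join A+R (d=14) ⇒ AR; edges |A|=7, |R|=7
  updated: d(AR,FN)=147/4, d(AR,GY)=125/4, d(AR,W)=40, d(AR,Z)=89/2
4. join GY+W (d=14) ⇒ GWY; edges |GY|=5, |W|=7
  updated: d(AR,GWY)=205/6, d(FN,GWY)=161/6, d(GWY,Z)=140/3
5. join FN+GWY (d=161/6) ⇒ FGNWY; edges |FN|=101/12, |GWY|=77/12
  updated: d(AR,FGNWY)=176/5, d(FGNWY,Z)=212/5
6. join AR+FGNWY (d=176/5) ⇒ AFGNRWY; edges |AR|=53/5, |FGNWY|=251/60
  updated: d(AFGNRWY,Z)=43
7. join AFGNRWY+Z (d=43) ⇒ AFGNRWYZ; edges |AFGNRWY|=39/10, |Z|=43/2
final tree: (((A:7,R:7):53/5,((F:5,N:5):101/12,((G:2,Y:2):5,W:7):77/12):251/60):39/10,Z:43/2)
total length: 5701/60

AR,FGNWY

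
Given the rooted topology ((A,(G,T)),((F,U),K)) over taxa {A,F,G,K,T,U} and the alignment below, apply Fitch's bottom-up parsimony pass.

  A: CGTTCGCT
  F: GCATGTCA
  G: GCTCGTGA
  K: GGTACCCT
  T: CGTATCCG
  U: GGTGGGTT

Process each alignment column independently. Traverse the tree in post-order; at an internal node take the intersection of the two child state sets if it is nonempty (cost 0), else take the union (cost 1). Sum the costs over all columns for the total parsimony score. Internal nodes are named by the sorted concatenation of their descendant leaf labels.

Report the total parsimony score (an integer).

21

[col 0] GT: children G:{G}, T:{C} ∪→ {C,G}; cost 1
[col 0] AGT: children A:{C}, GT:{C,G} ∩→ {C}; cost 0
[col 0] FU: children F:{G}, U:{G} ∩→ {G}; cost 0
[col 0] FKU: children FU:{G}, K:{G} ∩→ {G}; cost 0
[col 0] AFGKTU: children AGT:{C}, FKU:{G} ∪→ {C,G}; cost 1
[col 1] GT: children G:{C}, T:{G} ∪→ {C,G}; cost 1
[col 1] AGT: children A:{G}, GT:{C,G} ∩→ {G}; cost 0
[col 1] FU: children F:{C}, U:{G} ∪→ {C,G}; cost 1
[col 1] FKU: children FU:{C,G}, K:{G} ∩→ {G}; cost 0
[col 1] AFGKTU: children AGT:{G}, FKU:{G} ∩→ {G}; cost 0
[col 2] GT: children G:{T}, T:{T} ∩→ {T}; cost 0
[col 2] AGT: children A:{T}, GT:{T} ∩→ {T}; cost 0
[col 2] FU: children F:{A}, U:{T} ∪→ {A,T}; cost 1
[col 2] FKU: children FU:{A,T}, K:{T} ∩→ {T}; cost 0
[col 2] AFGKTU: children AGT:{T}, FKU:{T} ∩→ {T}; cost 0
[col 3] GT: children G:{C}, T:{A} ∪→ {A,C}; cost 1
[col 3] AGT: children A:{T}, GT:{A,C} ∪→ {A,C,T}; cost 1
[col 3] FU: children F:{T}, U:{G} ∪→ {G,T}; cost 1
[col 3] FKU: children FU:{G,T}, K:{A} ∪→ {A,G,T}; cost 1
[col 3] AFGKTU: children AGT:{A,C,T}, FKU:{A,G,T} ∩→ {A,T}; cost 0
[col 4] GT: children G:{G}, T:{T} ∪→ {G,T}; cost 1
[col 4] AGT: children A:{C}, GT:{G,T} ∪→ {C,G,T}; cost 1
[col 4] FU: children F:{G}, U:{G} ∩→ {G}; cost 0
[col 4] FKU: children FU:{G}, K:{C} ∪→ {C,G}; cost 1
[col 4] AFGKTU: children AGT:{C,G,T}, FKU:{C,G} ∩→ {C,G}; cost 0
[col 5] GT: children G:{T}, T:{C} ∪→ {C,T}; cost 1
[col 5] AGT: children A:{G}, GT:{C,T} ∪→ {C,G,T}; cost 1
[col 5] FU: children F:{T}, U:{G} ∪→ {G,T}; cost 1
[col 5] FKU: children FU:{G,T}, K:{C} ∪→ {C,G,T}; cost 1
[col 5] AFGKTU: children AGT:{C,G,T}, FKU:{C,G,T} ∩→ {C,G,T}; cost 0
[col 6] GT: children G:{G}, T:{C} ∪→ {C,G}; cost 1
[col 6] AGT: children A:{C}, GT:{C,G} ∩→ {C}; cost 0
[col 6] FU: children F:{C}, U:{T} ∪→ {C,T}; cost 1
[col 6] FKU: children FU:{C,T}, K:{C} ∩→ {C}; cost 0
[col 6] AFGKTU: children AGT:{C}, FKU:{C} ∩→ {C}; cost 0
[col 7] GT: children G:{A}, T:{G} ∪→ {A,G}; cost 1
[col 7] AGT: children A:{T}, GT:{A,G} ∪→ {A,G,T}; cost 1
[col 7] FU: children F:{A}, U:{T} ∪→ {A,T}; cost 1
[col 7] FKU: children FU:{A,T}, K:{T} ∩→ {T}; cost 0
[col 7] AFGKTU: children AGT:{A,G,T}, FKU:{T} ∩→ {T}; cost 0
per-site changes: [2, 2, 1, 4, 3, 4, 2, 3]; total = 21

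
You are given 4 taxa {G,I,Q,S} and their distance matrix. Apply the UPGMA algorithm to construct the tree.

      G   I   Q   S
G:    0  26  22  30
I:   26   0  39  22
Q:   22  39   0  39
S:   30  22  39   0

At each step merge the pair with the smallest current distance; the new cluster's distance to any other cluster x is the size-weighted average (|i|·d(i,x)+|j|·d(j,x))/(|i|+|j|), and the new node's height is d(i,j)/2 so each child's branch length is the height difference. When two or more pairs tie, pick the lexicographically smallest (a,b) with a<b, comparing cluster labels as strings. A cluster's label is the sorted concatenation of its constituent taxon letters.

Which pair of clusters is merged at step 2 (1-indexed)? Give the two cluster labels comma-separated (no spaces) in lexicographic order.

iteration 1: select G,Q (d=22); attach at lengths (11, 11); label the merged cluster GQ
  updated: d(GQ,I)=65/2, d(GQ,S)=69/2
iteration 2: select I,S (d=22); attach at lengths (11, 11); label the merged cluster IS
  updated: d(GQ,IS)=67/2
iteration 3: select GQ,IS (d=67/2); attach at lengths (23/4, 23/4); label the merged cluster GIQS
final tree: ((G:11,Q:11):23/4,(I:11,S:11):23/4)
total length: 111/2

I,S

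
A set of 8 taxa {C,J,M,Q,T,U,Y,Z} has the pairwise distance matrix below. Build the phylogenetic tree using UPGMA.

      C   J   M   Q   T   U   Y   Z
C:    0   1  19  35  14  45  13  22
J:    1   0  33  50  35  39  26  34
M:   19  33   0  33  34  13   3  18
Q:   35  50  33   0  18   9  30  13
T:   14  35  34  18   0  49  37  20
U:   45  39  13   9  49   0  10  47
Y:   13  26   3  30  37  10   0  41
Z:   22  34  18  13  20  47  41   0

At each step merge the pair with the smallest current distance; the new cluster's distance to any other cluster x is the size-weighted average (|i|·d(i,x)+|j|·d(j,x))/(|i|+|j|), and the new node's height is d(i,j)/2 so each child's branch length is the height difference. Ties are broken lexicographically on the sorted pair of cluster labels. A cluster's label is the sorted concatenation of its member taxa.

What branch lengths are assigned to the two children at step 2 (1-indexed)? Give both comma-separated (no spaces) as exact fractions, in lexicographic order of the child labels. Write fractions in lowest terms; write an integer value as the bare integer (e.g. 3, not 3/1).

step 1: merge (C,J) at d=1; branch lengths C→1/2, J→1/2; new cluster CJ
  updated: d(CJ,M)=26, d(CJ,Q)=85/2, d(CJ,T)=49/2, d(CJ,U)=42, d(CJ,Y)=39/2, d(CJ,Z)=28
step 2: merge (M,Y) at d=3; branch lengths M→3/2, Y→3/2; new cluster MY
  updated: d(CJ,MY)=91/4, d(MY,Q)=63/2, d(MY,T)=71/2, d(MY,U)=23/2, d(MY,Z)=59/2
step 3: merge (Q,U) at d=9; branch lengths Q→9/2, U→9/2; new cluster QU
  updated: d(CJ,QU)=169/4, d(MY,QU)=43/2, d(QU,T)=67/2, d(QU,Z)=30
step 4: merge (T,Z) at d=20; branch lengths T→10, Z→10; new cluster TZ
  updated: d(CJ,TZ)=105/4, d(MY,TZ)=65/2, d(QU,TZ)=127/4
step 5: merge (MY,QU) at d=43/2; branch lengths MY→37/4, QU→25/4; new cluster MQUY
  updated: d(CJ,MQUY)=65/2, d(MQUY,TZ)=257/8
step 6: merge (CJ,TZ) at d=105/4; branch lengths CJ→101/8, TZ→25/8; new cluster CJTZ
  updated: d(CJTZ,MQUY)=517/16
step 7: merge (CJTZ,MQUY) at d=517/16; branch lengths CJTZ→97/32, MQUY→173/32; new cluster CJMQTUYZ
final tree: (((C:1/2,J:1/2):101/8,(T:10,Z:10):25/8):97/32,((M:3/2,Y:3/2):37/4,(Q:9/2,U:9/2):25/4):173/32)
total length: 1163/16

3/2,3/2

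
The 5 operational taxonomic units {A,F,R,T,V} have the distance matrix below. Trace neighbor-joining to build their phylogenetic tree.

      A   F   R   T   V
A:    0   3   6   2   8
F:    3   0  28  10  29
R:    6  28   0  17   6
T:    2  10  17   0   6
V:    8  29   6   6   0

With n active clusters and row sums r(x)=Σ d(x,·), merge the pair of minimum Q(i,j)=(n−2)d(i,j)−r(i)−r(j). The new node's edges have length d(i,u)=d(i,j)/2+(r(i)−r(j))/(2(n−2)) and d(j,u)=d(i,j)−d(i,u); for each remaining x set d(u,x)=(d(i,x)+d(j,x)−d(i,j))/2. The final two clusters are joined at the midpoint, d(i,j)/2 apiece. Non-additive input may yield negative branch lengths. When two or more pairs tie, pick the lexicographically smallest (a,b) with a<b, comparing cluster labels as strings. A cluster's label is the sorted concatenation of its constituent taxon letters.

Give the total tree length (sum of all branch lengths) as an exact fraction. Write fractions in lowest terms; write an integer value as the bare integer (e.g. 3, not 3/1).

177/8

step 1: merge (R,V) at d=6, Q=-88; branch lengths R→13/3, V→5/3; new cluster RV
  updated: d(A,RV)=4, d(F,RV)=51/2, d(RV,T)=17/2
step 2: merge (A,F) at d=3, Q=-83/2; branch lengths A→-47/8, F→71/8; new cluster AF
  updated: d(AF,RV)=53/4, d(AF,T)=9/2
step 3: merge (AF,RV) at d=53/4, Q=-105/4; branch lengths AF→37/8, RV→69/8; new cluster AFRV
  updated: d(AFRV,T)=-1/8
step 4: merge (AFRV,T) at d=-1/8; branch lengths AFRV→-1/16, T→-1/16; new cluster AFRTV
final tree: (((A:-47/8,F:71/8):37/8,(R:13/3,V:5/3):69/8):-1/16,T:-1/16)
total length: 177/8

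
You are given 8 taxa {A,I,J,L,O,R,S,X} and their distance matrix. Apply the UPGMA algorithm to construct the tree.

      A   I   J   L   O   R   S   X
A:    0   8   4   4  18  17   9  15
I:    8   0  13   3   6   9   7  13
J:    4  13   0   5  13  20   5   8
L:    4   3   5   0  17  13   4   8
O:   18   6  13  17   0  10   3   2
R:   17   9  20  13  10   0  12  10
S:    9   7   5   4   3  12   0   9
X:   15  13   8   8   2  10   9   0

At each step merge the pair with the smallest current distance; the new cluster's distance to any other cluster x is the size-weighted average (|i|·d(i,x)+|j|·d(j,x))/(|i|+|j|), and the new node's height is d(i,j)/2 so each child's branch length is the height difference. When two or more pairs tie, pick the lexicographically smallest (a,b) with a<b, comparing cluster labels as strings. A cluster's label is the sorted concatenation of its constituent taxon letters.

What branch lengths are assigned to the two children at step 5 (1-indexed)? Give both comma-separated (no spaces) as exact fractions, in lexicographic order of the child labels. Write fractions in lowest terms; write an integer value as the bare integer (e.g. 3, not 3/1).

1. join O+X (d=2) ⇒ OX; edges |O|=1, |X|=1
  updated: d(A,OX)=33/2, d(I,OX)=19/2, d(J,OX)=21/2, d(L,OX)=25/2, d(OX,R)=10, d(OX,S)=6
2. join I+L (d=3) ⇒ IL; edges |I|=3/2, |L|=3/2
  updated: d(A,IL)=6, d(IL,J)=9, d(IL,OX)=11, d(IL,R)=11, d(IL,S)=11/2
3. join A+J (d=4) ⇒ AJ; edges |A|=2, |J|=2
  updated: d(AJ,IL)=15/2, d(AJ,OX)=27/2, d(AJ,R)=37/2, d(AJ,S)=7
4. join IL+S (d=11/2) ⇒ ILS; edges |IL|=5/4, |S|=11/4
  updated: d(AJ,ILS)=22/3, d(ILS,OX)=28/3, d(ILS,R)=34/3
5. join AJ+ILS (d=22/3) ⇒ AIJLS; edges |AJ|=5/3, |ILS|=11/12
  updated: d(AIJLS,OX)=11, d(AIJLS,R)=71/5
6. join OX+R (d=10) ⇒ ORX; edges |OX|=4, |R|=5
  updated: d(AIJLS,ORX)=181/15
7. join AIJLS+ORX (d=181/15) ⇒ AIJLORSX; edges |AIJLS|=71/30, |ORX|=31/30
final tree: (((A:2,J:2):5/3,((I:3/2,L:3/2):5/4,S:11/4):11/12):71/30,((O:1,X:1):4,R:5):31/30)
total length: 1679/60

5/3,11/12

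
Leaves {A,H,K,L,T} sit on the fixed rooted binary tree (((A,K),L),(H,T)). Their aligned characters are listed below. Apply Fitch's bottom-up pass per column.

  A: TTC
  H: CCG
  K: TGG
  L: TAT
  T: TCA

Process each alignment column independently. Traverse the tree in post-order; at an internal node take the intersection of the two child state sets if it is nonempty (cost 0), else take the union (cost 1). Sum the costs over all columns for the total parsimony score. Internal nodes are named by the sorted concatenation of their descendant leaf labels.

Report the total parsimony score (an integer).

7

[col 0] AK: children A:{T}, K:{T} ∩→ {T}; cost 0
[col 0] AKL: children AK:{T}, L:{T} ∩→ {T}; cost 0
[col 0] HT: children H:{C}, T:{T} ∪→ {C,T}; cost 1
[col 0] AHKLT: children AKL:{T}, HT:{C,T} ∩→ {T}; cost 0
[col 1] AK: children A:{T}, K:{G} ∪→ {G,T}; cost 1
[col 1] AKL: children AK:{G,T}, L:{A} ∪→ {A,G,T}; cost 1
[col 1] HT: children H:{C}, T:{C} ∩→ {C}; cost 0
[col 1] AHKLT: children AKL:{A,G,T}, HT:{C} ∪→ {A,C,G,T}; cost 1
[col 2] AK: children A:{C}, K:{G} ∪→ {C,G}; cost 1
[col 2] AKL: children AK:{C,G}, L:{T} ∪→ {C,G,T}; cost 1
[col 2] HT: children H:{G}, T:{A} ∪→ {A,G}; cost 1
[col 2] AHKLT: children AKL:{C,G,T}, HT:{A,G} ∩→ {G}; cost 0
per-site changes: [1, 3, 3]; total = 7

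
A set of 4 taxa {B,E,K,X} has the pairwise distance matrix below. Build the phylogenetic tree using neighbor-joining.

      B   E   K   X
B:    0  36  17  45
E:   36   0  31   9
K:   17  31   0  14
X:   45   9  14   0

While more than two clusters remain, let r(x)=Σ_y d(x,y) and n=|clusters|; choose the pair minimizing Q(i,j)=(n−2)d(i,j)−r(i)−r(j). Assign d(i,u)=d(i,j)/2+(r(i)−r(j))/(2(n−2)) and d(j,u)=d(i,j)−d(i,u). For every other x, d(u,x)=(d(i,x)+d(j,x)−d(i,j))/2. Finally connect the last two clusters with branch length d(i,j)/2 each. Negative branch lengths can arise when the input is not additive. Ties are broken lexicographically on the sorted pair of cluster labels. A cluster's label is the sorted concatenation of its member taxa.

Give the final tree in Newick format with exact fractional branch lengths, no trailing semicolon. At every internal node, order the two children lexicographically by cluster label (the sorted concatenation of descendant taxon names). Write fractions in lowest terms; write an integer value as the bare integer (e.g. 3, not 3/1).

iteration 1: select B,K (d=17, Q=-126); attach at lengths (35/2, -1/2); label the merged cluster BK
  updated: d(BK,E)=25, d(BK,X)=21
iteration 2: select BK,E (d=25, Q=-55); attach at lengths (37/2, 13/2); label the merged cluster BEK
  updated: d(BEK,X)=5/2
iteration 3: select BEK,X (d=5/2); attach at lengths (5/4, 5/4); label the merged cluster BEKX
final tree: (((B:35/2,K:-1/2):37/2,E:13/2):5/4,X:5/4)
total length: 89/2

(((B:35/2,K:-1/2):37/2,E:13/2):5/4,X:5/4)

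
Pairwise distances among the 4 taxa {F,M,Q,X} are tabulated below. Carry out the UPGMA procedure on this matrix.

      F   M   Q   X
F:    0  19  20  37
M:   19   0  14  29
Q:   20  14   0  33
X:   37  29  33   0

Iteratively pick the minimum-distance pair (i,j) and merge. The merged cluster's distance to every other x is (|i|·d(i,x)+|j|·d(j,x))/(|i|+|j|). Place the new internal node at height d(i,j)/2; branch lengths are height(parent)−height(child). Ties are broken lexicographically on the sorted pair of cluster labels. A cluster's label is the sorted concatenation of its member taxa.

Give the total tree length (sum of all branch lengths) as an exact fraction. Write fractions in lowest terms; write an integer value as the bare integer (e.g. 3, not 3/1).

199/4

1. join M+Q (d=14) ⇒ MQ; edges |M|=7, |Q|=7
  updated: d(F,MQ)=39/2, d(MQ,X)=31
2. join F+MQ (d=39/2) ⇒ FMQ; edges |F|=39/4, |MQ|=11/4
  updated: d(FMQ,X)=33
3. join FMQ+X (d=33) ⇒ FMQX; edges |FMQ|=27/4, |X|=33/2
final tree: ((F:39/4,(M:7,Q:7):11/4):27/4,X:33/2)
total length: 199/4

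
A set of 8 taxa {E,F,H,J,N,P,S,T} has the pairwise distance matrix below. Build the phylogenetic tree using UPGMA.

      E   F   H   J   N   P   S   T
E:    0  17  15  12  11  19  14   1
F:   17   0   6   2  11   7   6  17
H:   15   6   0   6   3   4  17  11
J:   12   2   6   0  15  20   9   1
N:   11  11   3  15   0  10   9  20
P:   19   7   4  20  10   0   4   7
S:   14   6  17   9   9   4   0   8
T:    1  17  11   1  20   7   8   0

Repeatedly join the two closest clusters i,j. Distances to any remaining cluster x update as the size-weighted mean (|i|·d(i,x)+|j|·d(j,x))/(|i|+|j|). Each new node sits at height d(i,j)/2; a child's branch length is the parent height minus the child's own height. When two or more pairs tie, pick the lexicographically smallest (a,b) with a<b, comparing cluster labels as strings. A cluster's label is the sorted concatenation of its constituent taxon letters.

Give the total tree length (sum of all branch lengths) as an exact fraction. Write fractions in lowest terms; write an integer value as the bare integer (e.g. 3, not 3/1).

661/24

1. join E+T (d=1) ⇒ ET; edges |E|=1/2, |T|=1/2
  updated: d(ET,F)=17, d(ET,H)=13, d(ET,J)=13/2, d(ET,N)=31/2, d(ET,P)=13, d(ET,S)=11
2. join F+J (d=2) ⇒ FJ; edges |F|=1, |J|=1
  updated: d(ET,FJ)=47/4, d(FJ,H)=6, d(FJ,N)=13, d(FJ,P)=27/2, d(FJ,S)=15/2
3. join H+N (d=3) ⇒ HN; edges |H|=3/2, |N|=3/2
  updated: d(ET,HN)=57/4, d(FJ,HN)=19/2, d(HN,P)=7, d(HN,S)=13
4. join P+S (d=4) ⇒ PS; edges |P|=2, |S|=2
  updated: d(ET,PS)=12, d(FJ,PS)=21/2, d(HN,PS)=10
5. join FJ+HN (d=19/2) ⇒ FHJN; edges |FJ|=15/4, |HN|=13/4
  updated: d(ET,FHJN)=13, d(FHJN,PS)=41/4
6. join FHJN+PS (d=41/4) ⇒ FHJNPS; edges |FHJN|=3/8, |PS|=25/8
  updated: d(ET,FHJNPS)=38/3
7. join ET+FHJNPS (d=38/3) ⇒ EFHJNPST; edges |ET|=35/6, |FHJNPS|=29/24
final tree: ((E:1/2,T:1/2):35/6,(((F:1,J:1):15/4,(H:3/2,N:3/2):13/4):3/8,(P:2,S:2):25/8):29/24)
total length: 661/24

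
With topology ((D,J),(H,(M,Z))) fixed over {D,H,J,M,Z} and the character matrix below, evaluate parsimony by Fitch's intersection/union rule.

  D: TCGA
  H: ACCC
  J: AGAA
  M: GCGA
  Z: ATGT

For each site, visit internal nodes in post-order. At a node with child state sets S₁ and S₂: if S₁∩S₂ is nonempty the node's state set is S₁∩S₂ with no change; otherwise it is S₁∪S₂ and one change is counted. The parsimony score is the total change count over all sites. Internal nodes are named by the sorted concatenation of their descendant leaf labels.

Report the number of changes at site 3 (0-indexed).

site 0, node DJ: D={T} ∪ J={A} → {A,T} (+1)
site 0, node MZ: M={G} ∪ Z={A} → {A,G} (+1)
site 0, node HMZ: H={A} ∩ MZ={A,G} → {A} (+0)
site 0, node DHJMZ: DJ={A,T} ∩ HMZ={A} → {A} (+0)
site 1, node DJ: D={C} ∪ J={G} → {C,G} (+1)
site 1, node MZ: M={C} ∪ Z={T} → {C,T} (+1)
site 1, node HMZ: H={C} ∩ MZ={C,T} → {C} (+0)
site 1, node DHJMZ: DJ={C,G} ∩ HMZ={C} → {C} (+0)
site 2, node DJ: D={G} ∪ J={A} → {A,G} (+1)
site 2, node MZ: M={G} ∩ Z={G} → {G} (+0)
site 2, node HMZ: H={C} ∪ MZ={G} → {C,G} (+1)
site 2, node DHJMZ: DJ={A,G} ∩ HMZ={C,G} → {G} (+0)
site 3, node DJ: D={A} ∩ J={A} → {A} (+0)
site 3, node MZ: M={A} ∪ Z={T} → {A,T} (+1)
site 3, node HMZ: H={C} ∪ MZ={A,T} → {A,C,T} (+1)
site 3, node DHJMZ: DJ={A} ∩ HMZ={A,C,T} → {A} (+0)
per-site changes: [2, 2, 2, 2]; total = 8

2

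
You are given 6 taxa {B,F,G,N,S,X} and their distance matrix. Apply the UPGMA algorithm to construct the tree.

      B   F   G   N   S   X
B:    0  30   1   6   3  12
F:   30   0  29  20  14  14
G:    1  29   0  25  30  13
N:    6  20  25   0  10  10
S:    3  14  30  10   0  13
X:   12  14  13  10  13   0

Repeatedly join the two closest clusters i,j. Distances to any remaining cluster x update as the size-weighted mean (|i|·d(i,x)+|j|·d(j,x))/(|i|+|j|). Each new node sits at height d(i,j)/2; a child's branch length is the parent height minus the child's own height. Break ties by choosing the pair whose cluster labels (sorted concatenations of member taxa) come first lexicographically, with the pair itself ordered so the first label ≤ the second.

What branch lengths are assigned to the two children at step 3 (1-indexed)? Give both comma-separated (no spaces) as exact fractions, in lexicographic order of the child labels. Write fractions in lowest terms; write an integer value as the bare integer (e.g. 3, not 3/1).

3/4,23/4

1. join B+G (d=1) ⇒ BG; edges |B|=1/2, |G|=1/2
  updated: d(BG,F)=59/2, d(BG,N)=31/2, d(BG,S)=33/2, d(BG,X)=25/2
2. join N+S (d=10) ⇒ NS; edges |N|=5, |S|=5
  updated: d(BG,NS)=16, d(F,NS)=17, d(NS,X)=23/2
3. join NS+X (d=23/2) ⇒ NSX; edges |NS|=3/4, |X|=23/4
  updated: d(BG,NSX)=89/6, d(F,NSX)=16
4. join BG+NSX (d=89/6) ⇒ BGNSX; edges |BG|=83/12, |NSX|=5/3
  updated: d(BGNSX,F)=107/5
5. join BGNSX+F (d=107/5) ⇒ BFGNSX; edges |BGNSX|=197/60, |F|=107/10
final tree: (((B:1/2,G:1/2):83/12,((N:5,S:5):3/4,X:23/4):5/3):197/60,F:107/10)
total length: 601/15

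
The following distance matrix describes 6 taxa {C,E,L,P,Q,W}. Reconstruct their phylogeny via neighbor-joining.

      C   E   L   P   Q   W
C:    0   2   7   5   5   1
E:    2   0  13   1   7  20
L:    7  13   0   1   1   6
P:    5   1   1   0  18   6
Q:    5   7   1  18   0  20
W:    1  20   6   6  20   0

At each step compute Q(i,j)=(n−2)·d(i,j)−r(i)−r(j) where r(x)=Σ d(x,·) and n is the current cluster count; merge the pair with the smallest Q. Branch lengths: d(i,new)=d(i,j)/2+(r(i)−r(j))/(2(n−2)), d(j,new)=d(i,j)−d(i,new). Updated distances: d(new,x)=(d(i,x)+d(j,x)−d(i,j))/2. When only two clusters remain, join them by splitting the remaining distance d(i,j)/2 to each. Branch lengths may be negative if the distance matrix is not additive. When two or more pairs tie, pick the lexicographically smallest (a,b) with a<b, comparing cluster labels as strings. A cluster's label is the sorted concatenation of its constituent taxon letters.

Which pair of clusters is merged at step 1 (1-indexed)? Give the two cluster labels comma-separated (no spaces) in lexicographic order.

step 1: merge (L,Q) at d=1, Q=-75; branch lengths L→-19/8, Q→27/8; new cluster LQ
  updated: d(C,LQ)=11/2, d(E,LQ)=19/2, d(LQ,P)=9, d(LQ,W)=25/2
step 2: merge (E,P) at d=1, Q=-101/2; branch lengths E→29/12, P→-17/12; new cluster EP
  updated: d(C,EP)=3, d(EP,LQ)=35/4, d(EP,W)=25/2
step 3: merge (C,W) at d=1, Q=-67/2; branch lengths C→-29/8, W→37/8; new cluster CW
  updated: d(CW,EP)=29/4, d(CW,LQ)=17/2
step 4: merge (CW,EP) at d=29/4, Q=-49/2; branch lengths CW→7/2, EP→15/4; new cluster CEPW
  updated: d(CEPW,LQ)=5
step 5: merge (CEPW,LQ) at d=5; branch lengths CEPW→5/2, LQ→5/2; new cluster CELPQW
final tree: (((C:-29/8,W:37/8):7/2,(E:29/12,P:-17/12):15/4):5/2,(L:-19/8,Q:27/8):5/2)
total length: 61/4

L,Q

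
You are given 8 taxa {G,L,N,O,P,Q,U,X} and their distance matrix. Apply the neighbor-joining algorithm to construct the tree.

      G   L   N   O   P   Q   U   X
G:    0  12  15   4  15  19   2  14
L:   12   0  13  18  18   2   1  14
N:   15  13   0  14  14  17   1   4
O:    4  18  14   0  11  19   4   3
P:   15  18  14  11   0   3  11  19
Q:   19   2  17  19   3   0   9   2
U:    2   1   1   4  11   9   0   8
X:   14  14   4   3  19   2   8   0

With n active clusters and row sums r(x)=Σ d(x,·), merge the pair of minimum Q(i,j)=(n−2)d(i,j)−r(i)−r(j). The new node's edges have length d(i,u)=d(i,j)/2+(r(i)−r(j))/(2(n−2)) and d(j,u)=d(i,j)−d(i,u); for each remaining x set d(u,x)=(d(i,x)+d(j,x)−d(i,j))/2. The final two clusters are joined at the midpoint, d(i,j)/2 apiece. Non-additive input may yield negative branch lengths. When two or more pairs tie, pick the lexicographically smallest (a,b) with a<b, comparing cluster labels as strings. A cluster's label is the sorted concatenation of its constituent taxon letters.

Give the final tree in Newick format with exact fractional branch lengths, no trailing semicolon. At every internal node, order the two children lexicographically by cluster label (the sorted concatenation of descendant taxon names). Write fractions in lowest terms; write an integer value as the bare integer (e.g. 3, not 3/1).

((((G:13/5,O:7/5):15/4,U:-11/4):9/8,(L:41/12,(P:19/6,Q:-1/6):61/12):23/8):27/16,(N:19/8,X:13/8):27/16)

1. join P+Q (d=3, Q=-144) ⇒ PQ; edges |P|=19/6, |Q|=-1/6
  updated: d(G,PQ)=31/2, d(L,PQ)=17/2, d(N,PQ)=14, d(O,PQ)=27/2, d(PQ,U)=17/2, d(PQ,X)=9
2. join G+O (d=4, Q=-99) ⇒ GO; edges |G|=13/5, |O|=7/5
  updated: d(GO,L)=13, d(GO,N)=25/2, d(GO,PQ)=25/2, d(GO,U)=1, d(GO,X)=13/2
3. join N+X (d=4, Q=-70) ⇒ NX; edges |N|=19/8, |X|=13/8
  updated: d(GO,NX)=15/2, d(L,NX)=23/2, d(NX,PQ)=19/2, d(NX,U)=5/2
4. join L+PQ (d=17/2, Q=-95/2) ⇒ LPQ; edges |L|=41/12, |PQ|=61/12
  updated: d(GO,LPQ)=17/2, d(LPQ,NX)=25/4, d(LPQ,U)=1/2
5. join GO+U (d=1, Q=-19) ⇒ GOU; edges |GO|=15/4, |U|=-11/4
  updated: d(GOU,LPQ)=4, d(GOU,NX)=9/2
6. join GOU+LPQ (d=4, Q=-59/4) ⇒ GLOPQU; edges |GOU|=9/8, |LPQ|=23/8
  updated: d(GLOPQU,NX)=27/8
7. join GLOPQU+NX (d=27/8) ⇒ GLNOPQUX; edges |GLOPQU|=27/16, |NX|=27/16
final tree: ((((G:13/5,O:7/5):15/4,U:-11/4):9/8,(L:41/12,(P:19/6,Q:-1/6):61/12):23/8):27/16,(N:19/8,X:13/8):27/16)
total length: 223/8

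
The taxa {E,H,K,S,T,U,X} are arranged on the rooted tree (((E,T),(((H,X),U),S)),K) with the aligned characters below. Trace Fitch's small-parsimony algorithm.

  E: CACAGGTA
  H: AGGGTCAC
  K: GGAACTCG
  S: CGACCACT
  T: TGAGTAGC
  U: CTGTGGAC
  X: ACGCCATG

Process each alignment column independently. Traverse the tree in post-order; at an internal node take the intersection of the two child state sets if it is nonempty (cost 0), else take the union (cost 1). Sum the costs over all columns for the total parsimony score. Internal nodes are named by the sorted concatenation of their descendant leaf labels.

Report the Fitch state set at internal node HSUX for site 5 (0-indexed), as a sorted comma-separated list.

[col 0] ET: children E:{C}, T:{T} ∪→ {C,T}; cost 1
[col 0] HX: children H:{A}, X:{A} ∩→ {A}; cost 0
[col 0] HUX: children HX:{A}, U:{C} ∪→ {A,C}; cost 1
[col 0] HSUX: children HUX:{A,C}, S:{C} ∩→ {C}; cost 0
[col 0] EHSTUX: children ET:{C,T}, HSUX:{C} ∩→ {C}; cost 0
[col 0] EHKSTUX: children EHSTUX:{C}, K:{G} ∪→ {C,G}; cost 1
[col 1] ET: children E:{A}, T:{G} ∪→ {A,G}; cost 1
[col 1] HX: children H:{G}, X:{C} ∪→ {C,G}; cost 1
[col 1] HUX: children HX:{C,G}, U:{T} ∪→ {C,G,T}; cost 1
[col 1] HSUX: children HUX:{C,G,T}, S:{G} ∩→ {G}; cost 0
[col 1] EHSTUX: children ET:{A,G}, HSUX:{G} ∩→ {G}; cost 0
[col 1] EHKSTUX: children EHSTUX:{G}, K:{G} ∩→ {G}; cost 0
[col 2] ET: children E:{C}, T:{A} ∪→ {A,C}; cost 1
[col 2] HX: children H:{G}, X:{G} ∩→ {G}; cost 0
[col 2] HUX: children HX:{G}, U:{G} ∩→ {G}; cost 0
[col 2] HSUX: children HUX:{G}, S:{A} ∪→ {A,G}; cost 1
[col 2] EHSTUX: children ET:{A,C}, HSUX:{A,G} ∩→ {A}; cost 0
[col 2] EHKSTUX: children EHSTUX:{A}, K:{A} ∩→ {A}; cost 0
[col 3] ET: children E:{A}, T:{G} ∪→ {A,G}; cost 1
[col 3] HX: children H:{G}, X:{C} ∪→ {C,G}; cost 1
[col 3] HUX: children HX:{C,G}, U:{T} ∪→ {C,G,T}; cost 1
[col 3] HSUX: children HUX:{C,G,T}, S:{C} ∩→ {C}; cost 0
[col 3] EHSTUX: children ET:{A,G}, HSUX:{C} ∪→ {A,C,G}; cost 1
[col 3] EHKSTUX: children EHSTUX:{A,C,G}, K:{A} ∩→ {A}; cost 0
[col 4] ET: children E:{G}, T:{T} ∪→ {G,T}; cost 1
[col 4] HX: children H:{T}, X:{C} ∪→ {C,T}; cost 1
[col 4] HUX: children HX:{C,T}, U:{G} ∪→ {C,G,T}; cost 1
[col 4] HSUX: children HUX:{C,G,T}, S:{C} ∩→ {C}; cost 0
[col 4] EHSTUX: children ET:{G,T}, HSUX:{C} ∪→ {C,G,T}; cost 1
[col 4] EHKSTUX: children EHSTUX:{C,G,T}, K:{C} ∩→ {C}; cost 0
[col 5] ET: children E:{G}, T:{A} ∪→ {A,G}; cost 1
[col 5] HX: children H:{C}, X:{A} ∪→ {A,C}; cost 1
[col 5] HUX: children HX:{A,C}, U:{G} ∪→ {A,C,G}; cost 1
[col 5] HSUX: children HUX:{A,C,G}, S:{A} ∩→ {A}; cost 0
[col 5] EHSTUX: children ET:{A,G}, HSUX:{A} ∩→ {A}; cost 0
[col 5] EHKSTUX: children EHSTUX:{A}, K:{T} ∪→ {A,T}; cost 1
[col 6] ET: children E:{T}, T:{G} ∪→ {G,T}; cost 1
[col 6] HX: children H:{A}, X:{T} ∪→ {A,T}; cost 1
[col 6] HUX: children HX:{A,T}, U:{A} ∩→ {A}; cost 0
[col 6] HSUX: children HUX:{A}, S:{C} ∪→ {A,C}; cost 1
[col 6] EHSTUX: children ET:{G,T}, HSUX:{A,C} ∪→ {A,C,G,T}; cost 1
[col 6] EHKSTUX: children EHSTUX:{A,C,G,T}, K:{C} ∩→ {C}; cost 0
[col 7] ET: children E:{A}, T:{C} ∪→ {A,C}; cost 1
[col 7] HX: children H:{C}, X:{G} ∪→ {C,G}; cost 1
[col 7] HUX: children HX:{C,G}, U:{C} ∩→ {C}; cost 0
[col 7] HSUX: children HUX:{C}, S:{T} ∪→ {C,T}; cost 1
[col 7] EHSTUX: children ET:{A,C}, HSUX:{C,T} ∩→ {C}; cost 0
[col 7] EHKSTUX: children EHSTUX:{C}, K:{G} ∪→ {C,G}; cost 1
per-site changes: [3, 3, 2, 4, 4, 4, 4, 4]; total = 28

A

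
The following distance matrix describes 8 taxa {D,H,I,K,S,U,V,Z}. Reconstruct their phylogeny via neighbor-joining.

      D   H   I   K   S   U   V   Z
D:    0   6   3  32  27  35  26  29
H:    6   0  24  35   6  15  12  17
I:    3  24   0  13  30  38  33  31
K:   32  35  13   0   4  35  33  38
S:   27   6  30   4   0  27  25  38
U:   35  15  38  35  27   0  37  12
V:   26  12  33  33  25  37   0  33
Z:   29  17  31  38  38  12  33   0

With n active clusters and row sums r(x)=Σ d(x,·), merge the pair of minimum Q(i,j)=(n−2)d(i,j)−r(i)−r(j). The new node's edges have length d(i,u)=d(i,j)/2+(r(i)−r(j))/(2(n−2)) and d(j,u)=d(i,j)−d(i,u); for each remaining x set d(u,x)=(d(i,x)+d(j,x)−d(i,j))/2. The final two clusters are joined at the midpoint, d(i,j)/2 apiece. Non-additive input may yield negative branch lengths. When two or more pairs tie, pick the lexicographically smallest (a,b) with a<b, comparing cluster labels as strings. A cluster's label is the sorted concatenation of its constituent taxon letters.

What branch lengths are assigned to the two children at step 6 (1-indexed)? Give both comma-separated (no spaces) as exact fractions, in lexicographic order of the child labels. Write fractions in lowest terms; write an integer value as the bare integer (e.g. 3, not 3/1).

iteration 1: select U,Z (d=12, Q=-325); attach at lengths (73/12, 71/12); label the merged cluster UZ
  updated: d(D,UZ)=26, d(H,UZ)=10, d(I,UZ)=57/2, d(K,UZ)=61/2, d(S,UZ)=53/2, d(UZ,V)=29
iteration 2: select K,S (d=4, Q=-246); attach at lengths (49/10, -9/10); label the merged cluster KS
  updated: d(D,KS)=55/2, d(H,KS)=37/2, d(I,KS)=39/2, d(KS,UZ)=53/2, d(KS,V)=27
iteration 3: select D,I (d=3, Q=-369/2); attach at lengths (-15/16, 63/16); label the merged cluster DI
  updated: d(DI,H)=27/2, d(DI,KS)=22, d(DI,UZ)=103/4, d(DI,V)=28
iteration 4: select DI,KS (d=22, Q=-469/4); attach at lengths (245/24, 283/24); label the merged cluster DIKS
  updated: d(DIKS,H)=5, d(DIKS,UZ)=121/8, d(DIKS,V)=33/2
iteration 5: select DIKS,V (d=33/2, Q=-489/8); attach at lengths (97/32, 431/32); label the merged cluster DIKSV
  updated: d(DIKSV,H)=1/4, d(DIKSV,UZ)=221/16
iteration 6: select DIKSV,H (d=1/4, Q=-385/16); attach at lengths (65/32, -57/32); label the merged cluster DHIKSV
  updated: d(DHIKSV,UZ)=377/32
iteration 7: select DHIKSV,UZ (d=377/32); attach at lengths (377/64, 377/64); label the merged cluster DHIKSUVZ
final tree: (((((D:-15/16,I:63/16):245/24,(K:49/10,S:-9/10):283/24):97/32,V:431/32):65/32,H:-57/32):377/64,(U:73/12,Z:71/12):377/64)
total length: 2225/32

65/32,-57/32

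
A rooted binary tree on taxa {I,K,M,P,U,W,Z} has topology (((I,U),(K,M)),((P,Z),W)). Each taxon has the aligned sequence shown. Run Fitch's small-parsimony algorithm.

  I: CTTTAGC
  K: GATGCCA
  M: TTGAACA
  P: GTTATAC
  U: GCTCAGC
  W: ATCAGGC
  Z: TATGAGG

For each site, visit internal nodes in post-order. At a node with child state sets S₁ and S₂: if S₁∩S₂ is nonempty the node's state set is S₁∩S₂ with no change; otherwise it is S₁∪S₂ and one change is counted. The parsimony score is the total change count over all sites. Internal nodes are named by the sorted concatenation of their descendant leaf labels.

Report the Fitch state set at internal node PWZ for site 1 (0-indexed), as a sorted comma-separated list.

T

[col 0] IU: children I:{C}, U:{G} ∪→ {C,G}; cost 1
[col 0] KM: children K:{G}, M:{T} ∪→ {G,T}; cost 1
[col 0] IKMU: children IU:{C,G}, KM:{G,T} ∩→ {G}; cost 0
[col 0] PZ: children P:{G}, Z:{T} ∪→ {G,T}; cost 1
[col 0] PWZ: children PZ:{G,T}, W:{A} ∪→ {A,G,T}; cost 1
[col 0] IKMPUWZ: children IKMU:{G}, PWZ:{A,G,T} ∩→ {G}; cost 0
[col 1] IU: children I:{T}, U:{C} ∪→ {C,T}; cost 1
[col 1] KM: children K:{A}, M:{T} ∪→ {A,T}; cost 1
[col 1] IKMU: children IU:{C,T}, KM:{A,T} ∩→ {T}; cost 0
[col 1] PZ: children P:{T}, Z:{A} ∪→ {A,T}; cost 1
[col 1] PWZ: children PZ:{A,T}, W:{T} ∩→ {T}; cost 0
[col 1] IKMPUWZ: children IKMU:{T}, PWZ:{T} ∩→ {T}; cost 0
[col 2] IU: children I:{T}, U:{T} ∩→ {T}; cost 0
[col 2] KM: children K:{T}, M:{G} ∪→ {G,T}; cost 1
[col 2] IKMU: children IU:{T}, KM:{G,T} ∩→ {T}; cost 0
[col 2] PZ: children P:{T}, Z:{T} ∩→ {T}; cost 0
[col 2] PWZ: children PZ:{T}, W:{C} ∪→ {C,T}; cost 1
[col 2] IKMPUWZ: children IKMU:{T}, PWZ:{C,T} ∩→ {T}; cost 0
[col 3] IU: children I:{T}, U:{C} ∪→ {C,T}; cost 1
[col 3] KM: children K:{G}, M:{A} ∪→ {A,G}; cost 1
[col 3] IKMU: children IU:{C,T}, KM:{A,G} ∪→ {A,C,G,T}; cost 1
[col 3] PZ: children P:{A}, Z:{G} ∪→ {A,G}; cost 1
[col 3] PWZ: children PZ:{A,G}, W:{A} ∩→ {A}; cost 0
[col 3] IKMPUWZ: children IKMU:{A,C,G,T}, PWZ:{A} ∩→ {A}; cost 0
[col 4] IU: children I:{A}, U:{A} ∩→ {A}; cost 0
[col 4] KM: children K:{C}, M:{A} ∪→ {A,C}; cost 1
[col 4] IKMU: children IU:{A}, KM:{A,C} ∩→ {A}; cost 0
[col 4] PZ: children P:{T}, Z:{A} ∪→ {A,T}; cost 1
[col 4] PWZ: children PZ:{A,T}, W:{G} ∪→ {A,G,T}; cost 1
[col 4] IKMPUWZ: children IKMU:{A}, PWZ:{A,G,T} ∩→ {A}; cost 0
[col 5] IU: children I:{G}, U:{G} ∩→ {G}; cost 0
[col 5] KM: children K:{C}, M:{C} ∩→ {C}; cost 0
[col 5] IKMU: children IU:{G}, KM:{C} ∪→ {C,G}; cost 1
[col 5] PZ: children P:{A}, Z:{G} ∪→ {A,G}; cost 1
[col 5] PWZ: children PZ:{A,G}, W:{G} ∩→ {G}; cost 0
[col 5] IKMPUWZ: children IKMU:{C,G}, PWZ:{G} ∩→ {G}; cost 0
[col 6] IU: children I:{C}, U:{C} ∩→ {C}; cost 0
[col 6] KM: children K:{A}, M:{A} ∩→ {A}; cost 0
[col 6] IKMU: children IU:{C}, KM:{A} ∪→ {A,C}; cost 1
[col 6] PZ: children P:{C}, Z:{G} ∪→ {C,G}; cost 1
[col 6] PWZ: children PZ:{C,G}, W:{C} ∩→ {C}; cost 0
[col 6] IKMPUWZ: children IKMU:{A,C}, PWZ:{C} ∩→ {C}; cost 0
per-site changes: [4, 3, 2, 4, 3, 2, 2]; total = 20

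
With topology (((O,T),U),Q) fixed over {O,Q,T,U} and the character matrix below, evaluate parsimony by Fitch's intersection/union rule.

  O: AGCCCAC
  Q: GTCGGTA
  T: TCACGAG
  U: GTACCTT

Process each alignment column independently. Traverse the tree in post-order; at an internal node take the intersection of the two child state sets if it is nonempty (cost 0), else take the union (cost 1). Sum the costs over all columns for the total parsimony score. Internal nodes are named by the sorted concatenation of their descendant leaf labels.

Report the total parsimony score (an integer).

13

[col 0] OT: children O:{A}, T:{T} ∪→ {A,T}; cost 1
[col 0] OTU: children OT:{A,T}, U:{G} ∪→ {A,G,T}; cost 1
[col 0] OQTU: children OTU:{A,G,T}, Q:{G} ∩→ {G}; cost 0
[col 1] OT: children O:{G}, T:{C} ∪→ {C,G}; cost 1
[col 1] OTU: children OT:{C,G}, U:{T} ∪→ {C,G,T}; cost 1
[col 1] OQTU: children OTU:{C,G,T}, Q:{T} ∩→ {T}; cost 0
[col 2] OT: children O:{C}, T:{A} ∪→ {A,C}; cost 1
[col 2] OTU: children OT:{A,C}, U:{A} ∩→ {A}; cost 0
[col 2] OQTU: children OTU:{A}, Q:{C} ∪→ {A,C}; cost 1
[col 3] OT: children O:{C}, T:{C} ∩→ {C}; cost 0
[col 3] OTU: children OT:{C}, U:{C} ∩→ {C}; cost 0
[col 3] OQTU: children OTU:{C}, Q:{G} ∪→ {C,G}; cost 1
[col 4] OT: children O:{C}, T:{G} ∪→ {C,G}; cost 1
[col 4] OTU: children OT:{C,G}, U:{C} ∩→ {C}; cost 0
[col 4] OQTU: children OTU:{C}, Q:{G} ∪→ {C,G}; cost 1
[col 5] OT: children O:{A}, T:{A} ∩→ {A}; cost 0
[col 5] OTU: children OT:{A}, U:{T} ∪→ {A,T}; cost 1
[col 5] OQTU: children OTU:{A,T}, Q:{T} ∩→ {T}; cost 0
[col 6] OT: children O:{C}, T:{G} ∪→ {C,G}; cost 1
[col 6] OTU: children OT:{C,G}, U:{T} ∪→ {C,G,T}; cost 1
[col 6] OQTU: children OTU:{C,G,T}, Q:{A} ∪→ {A,C,G,T}; cost 1
per-site changes: [2, 2, 2, 1, 2, 1, 3]; total = 13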